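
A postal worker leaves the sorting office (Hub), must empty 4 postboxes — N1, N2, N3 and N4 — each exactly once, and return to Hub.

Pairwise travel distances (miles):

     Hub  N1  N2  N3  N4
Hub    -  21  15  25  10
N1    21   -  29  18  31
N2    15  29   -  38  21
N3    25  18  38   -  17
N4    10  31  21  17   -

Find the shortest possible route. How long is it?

With 4 stops there are 4!/2 = 12 distinct round trips (a route and its reverse cost the same).
Hub-N1-N2-N3-N4-Hub: 21+29+38+17+10 = 115
Hub-N1-N2-N4-N3-Hub: 21+29+21+17+25 = 113
Hub-N1-N3-N2-N4-Hub: 21+18+38+21+10 = 108
Hub-N1-N3-N4-N2-Hub: 21+18+17+21+15 = 92
Hub-N1-N4-N2-N3-Hub: 21+31+21+38+25 = 136
Hub-N1-N4-N3-N2-Hub: 21+31+17+38+15 = 122
Hub-N2-N1-N3-N4-Hub: 15+29+18+17+10 = 89
Hub-N2-N1-N4-N3-Hub: 15+29+31+17+25 = 117
Hub-N2-N3-N1-N4-Hub: 15+38+18+31+10 = 112
Hub-N2-N4-N1-N3-Hub: 15+21+31+18+25 = 110
Hub-N3-N1-N2-N4-Hub: 25+18+29+21+10 = 103
Hub-N3-N2-N1-N4-Hub: 25+38+29+31+10 = 133
The minimum is 89.
One optimal route: Hub → N2 → N1 → N3 → N4 → Hub (or its reverse).

Minimum total distance: 89 miles.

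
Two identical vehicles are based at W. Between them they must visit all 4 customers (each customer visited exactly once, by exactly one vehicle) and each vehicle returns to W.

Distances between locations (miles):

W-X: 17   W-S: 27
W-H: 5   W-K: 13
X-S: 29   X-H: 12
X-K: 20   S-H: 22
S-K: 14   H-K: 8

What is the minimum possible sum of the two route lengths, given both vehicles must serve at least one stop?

There are 2^3 − 1 = 7 ways to divide the 4 stops into two non-empty groups. For each, the best each vehicle can do is its own shortest tour through its group:
  {X} + {S, H, K}: 34 + 54 = 88
  {S} + {X, H, K}: 54 + 50 = 104
  {X, S} + {H, K}: 73 + 26 = 99
  {H} + {X, S, K}: 10 + 73 = 83
  {X, H} + {S, K}: 34 + 54 = 88
  {S, H} + {X, K}: 54 + 50 = 104
  … (7 splits in total)
Best: vehicle 1 W → H → W = 10; vehicle 2 W → X → S → K → W = 73; combined 83.

83 miles — the smallest possible combined total.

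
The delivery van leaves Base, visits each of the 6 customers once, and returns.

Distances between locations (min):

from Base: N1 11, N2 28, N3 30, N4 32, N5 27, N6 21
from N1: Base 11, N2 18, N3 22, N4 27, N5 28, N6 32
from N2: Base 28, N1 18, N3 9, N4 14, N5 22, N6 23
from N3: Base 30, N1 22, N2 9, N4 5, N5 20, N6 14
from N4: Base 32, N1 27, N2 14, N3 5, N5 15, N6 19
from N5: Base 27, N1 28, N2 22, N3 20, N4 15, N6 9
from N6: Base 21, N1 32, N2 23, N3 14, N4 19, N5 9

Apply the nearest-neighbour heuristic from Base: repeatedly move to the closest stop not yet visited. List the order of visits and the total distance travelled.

At Base the remaining stops are N1 11, N6 21, N5 27, N2 28, N3 30, N4 32; go to N1.
At N1 the remaining stops are N2 18, N3 22, N4 27, N5 28, N6 32; go to N2.
At N2 the remaining stops are N3 9, N4 14, N5 22, N6 23; go to N3.
At N3 the remaining stops are N4 5, N6 14, N5 20; go to N4.
At N4 the remaining stops are N5 15, N6 19; go to N5.
At N5 the remaining stops are N6 9; go to N6.
Return N6→Base: 21.
Total = 11 + 18 + 9 + 5 + 15 + 9 + 21 = 88.

Total distance 88 min via the nearest-neighbour route Base → N1 → N2 → N3 → N4 → N5 → N6 → Base.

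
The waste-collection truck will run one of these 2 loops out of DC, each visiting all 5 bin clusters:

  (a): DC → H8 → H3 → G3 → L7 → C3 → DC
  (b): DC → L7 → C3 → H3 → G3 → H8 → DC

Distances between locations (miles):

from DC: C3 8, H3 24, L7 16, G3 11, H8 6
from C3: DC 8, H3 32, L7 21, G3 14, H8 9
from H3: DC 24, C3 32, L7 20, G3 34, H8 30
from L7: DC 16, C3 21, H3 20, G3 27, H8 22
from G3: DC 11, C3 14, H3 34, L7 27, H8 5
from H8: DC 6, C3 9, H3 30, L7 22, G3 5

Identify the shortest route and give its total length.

(a): 6 + 30 + 34 + 27 + 21 + 8 = 126
(b): 16 + 21 + 32 + 34 + 5 + 6 = 114

Shortest is (b), total 114 miles.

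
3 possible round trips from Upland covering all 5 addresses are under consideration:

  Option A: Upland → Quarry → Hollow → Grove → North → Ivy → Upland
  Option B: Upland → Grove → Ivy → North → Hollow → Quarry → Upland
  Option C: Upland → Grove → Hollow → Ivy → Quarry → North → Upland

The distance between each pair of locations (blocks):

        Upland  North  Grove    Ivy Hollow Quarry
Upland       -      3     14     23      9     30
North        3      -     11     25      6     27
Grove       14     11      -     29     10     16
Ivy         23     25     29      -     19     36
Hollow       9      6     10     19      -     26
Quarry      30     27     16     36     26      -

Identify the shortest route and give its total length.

Option A: 30 + 26 + 10 + 11 + 25 + 23 = 125
Option B: 14 + 29 + 25 + 6 + 26 + 30 = 130
Option C: 14 + 10 + 19 + 36 + 27 + 3 = 109

109 blocks — Option C is the shortest.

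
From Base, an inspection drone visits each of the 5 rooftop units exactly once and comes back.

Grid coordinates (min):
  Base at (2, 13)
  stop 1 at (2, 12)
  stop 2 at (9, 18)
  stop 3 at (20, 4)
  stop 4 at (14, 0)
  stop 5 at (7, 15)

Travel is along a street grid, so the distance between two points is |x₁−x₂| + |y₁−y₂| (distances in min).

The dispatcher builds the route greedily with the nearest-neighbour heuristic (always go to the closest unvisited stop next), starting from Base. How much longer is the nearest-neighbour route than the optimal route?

From Base: stop 1=1, stop 5=7, stop 2=12, stop 4=25, stop 3=27 → choose stop 1 (1).
From stop 1: stop 5=8, stop 2=13, stop 4=24, stop 3=26 → choose stop 5 (8).
From stop 5: stop 2=5, stop 4=22, stop 3=24 → choose stop 2 (5).
From stop 2: stop 4=23, stop 3=25 → choose stop 4 (23).
From stop 4: stop 3=10 → choose stop 3 (10).
NN route Base → stop 1 → stop 5 → stop 2 → stop 4 → stop 3 → Base costs 74.
Optimal: Base → stop 1 → stop 3 → stop 4 → stop 2 → stop 5 → Base costs 72 (by enumerating all 60 distinct tours).
Excess = 74 − 72 = 2.

The nearest-neighbour route is 2 min longer than optimal.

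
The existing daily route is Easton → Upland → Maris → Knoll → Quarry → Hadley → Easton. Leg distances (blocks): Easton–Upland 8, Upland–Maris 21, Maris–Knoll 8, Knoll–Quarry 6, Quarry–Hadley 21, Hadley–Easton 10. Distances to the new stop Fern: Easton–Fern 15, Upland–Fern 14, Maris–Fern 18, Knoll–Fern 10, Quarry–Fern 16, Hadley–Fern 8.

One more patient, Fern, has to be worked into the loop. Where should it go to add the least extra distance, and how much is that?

Insertion cost between consecutive stops i–j is d(i,Fern) + d(Fern,j) − d(i,j):
  between Easton and Upland: 15 + 14 − 8 = 21
  between Upland and Maris: 14 + 18 − 21 = 11
  between Maris and Knoll: 18 + 10 − 8 = 20
  between Knoll and Quarry: 10 + 16 − 6 = 20
  between Quarry and Hadley: 16 + 8 − 21 = 3
  between Hadley and Easton: 8 + 15 − 10 = 13
Cheapest insertion is between Quarry and Hadley, adding 3.
New total = 74 + 3 = 77.

Minimum extra distance: 3 blocks, inserting Fern between Quarry and Hadley.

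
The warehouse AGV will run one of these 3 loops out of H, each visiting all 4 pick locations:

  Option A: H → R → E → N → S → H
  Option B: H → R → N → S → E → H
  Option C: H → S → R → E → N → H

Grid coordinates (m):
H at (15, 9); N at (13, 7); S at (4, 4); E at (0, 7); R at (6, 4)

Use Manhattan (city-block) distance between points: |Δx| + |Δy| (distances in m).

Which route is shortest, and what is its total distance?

Option A: 14 + 9 + 13 + 12 + 16 = 64
Option B: 14 + 10 + 12 + 7 + 17 = 60
Option C: 16 + 2 + 9 + 13 + 4 = 44

Shortest is Option C, total 44 m.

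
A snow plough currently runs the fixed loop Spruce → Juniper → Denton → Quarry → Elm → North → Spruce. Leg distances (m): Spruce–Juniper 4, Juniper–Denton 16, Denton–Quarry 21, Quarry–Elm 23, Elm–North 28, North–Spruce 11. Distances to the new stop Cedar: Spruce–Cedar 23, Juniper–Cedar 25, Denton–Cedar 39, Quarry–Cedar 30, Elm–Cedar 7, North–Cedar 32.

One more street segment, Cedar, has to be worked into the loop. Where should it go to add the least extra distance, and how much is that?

Insertion cost between consecutive stops i–j is d(i,Cedar) + d(Cedar,j) − d(i,j):
  between Spruce and Juniper: 23 + 25 − 4 = 44
  between Juniper and Denton: 25 + 39 − 16 = 48
  between Denton and Quarry: 39 + 30 − 21 = 48
  between Quarry and Elm: 30 + 7 − 23 = 14
  between Elm and North: 7 + 32 − 28 = 11
  between North and Spruce: 32 + 23 − 11 = 44
Cheapest insertion is between Elm and North, adding 11.
New total = 103 + 11 = 114.

Adding 11 m by placing Cedar on the Elm–North leg.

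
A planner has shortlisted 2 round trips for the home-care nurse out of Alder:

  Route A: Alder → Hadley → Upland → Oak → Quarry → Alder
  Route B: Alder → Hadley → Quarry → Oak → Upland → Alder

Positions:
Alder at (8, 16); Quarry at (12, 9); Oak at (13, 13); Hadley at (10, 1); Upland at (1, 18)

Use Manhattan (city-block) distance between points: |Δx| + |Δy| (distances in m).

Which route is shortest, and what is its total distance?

Route A: 17 + 26 + 17 + 5 + 11 = 76
Route B: 17 + 10 + 5 + 17 + 9 = 58

58 m — Route B is the shortest.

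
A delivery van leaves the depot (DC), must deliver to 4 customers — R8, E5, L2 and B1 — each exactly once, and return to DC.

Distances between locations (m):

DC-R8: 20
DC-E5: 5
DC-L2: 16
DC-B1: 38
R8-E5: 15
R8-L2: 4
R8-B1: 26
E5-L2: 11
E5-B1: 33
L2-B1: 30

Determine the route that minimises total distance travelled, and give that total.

84 m — the shortest possible round trip.

DC→R8→E5→L2→B1→DC: 20+15+11+30+38 = 114
DC→R8→E5→B1→L2→DC: 20+15+33+30+16 = 114
DC→R8→L2→E5→B1→DC: 20+4+11+33+38 = 106
DC→R8→L2→B1→E5→DC: 20+4+30+33+5 = 92
DC→R8→B1→E5→L2→DC: 20+26+33+11+16 = 106
DC→R8→B1→L2→E5→DC: 20+26+30+11+5 = 92
DC→E5→R8→L2→B1→DC: 5+15+4+30+38 = 92
DC→E5→R8→B1→L2→DC: 5+15+26+30+16 = 92
DC→E5→L2→R8→B1→DC: 5+11+4+26+38 = 84
DC→E5→B1→R8→L2→DC: 5+33+26+4+16 = 84
DC→L2→R8→E5→B1→DC: 16+4+15+33+38 = 106
DC→L2→E5→R8→B1→DC: 16+11+15+26+38 = 106
The minimum is 84.
One optimal route: DC → E5 → L2 → R8 → B1 → DC (or its reverse).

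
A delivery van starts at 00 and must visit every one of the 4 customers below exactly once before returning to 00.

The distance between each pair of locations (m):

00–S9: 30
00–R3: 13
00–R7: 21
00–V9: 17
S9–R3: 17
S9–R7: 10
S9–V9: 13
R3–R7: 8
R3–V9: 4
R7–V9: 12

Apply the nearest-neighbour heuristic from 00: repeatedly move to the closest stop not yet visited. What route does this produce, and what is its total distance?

At 00 the remaining stops are R3 13, V9 17, R7 21, S9 30; go to R3.
At R3 the remaining stops are V9 4, R7 8, S9 17; go to V9.
At V9 the remaining stops are R7 12, S9 13; go to R7.
At R7 the remaining stops are S9 10; go to S9.
Return S9→00: 30.
Total = 13 + 4 + 12 + 10 + 30 = 69.

Total distance 69 m via the nearest-neighbour route 00 → R3 → V9 → R7 → S9 → 00.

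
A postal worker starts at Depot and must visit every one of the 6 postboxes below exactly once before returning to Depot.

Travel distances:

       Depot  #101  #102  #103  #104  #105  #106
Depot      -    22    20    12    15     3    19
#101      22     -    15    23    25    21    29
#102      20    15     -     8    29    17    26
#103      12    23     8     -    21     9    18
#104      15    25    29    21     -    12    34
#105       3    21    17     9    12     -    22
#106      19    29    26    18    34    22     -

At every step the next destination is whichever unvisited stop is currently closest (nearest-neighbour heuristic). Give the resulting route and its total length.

At Depot the remaining stops are #105 3, #103 12, #104 15, #106 19, #102 20, #101 22; go to #105.
At #105 the remaining stops are #103 9, #104 12, #102 17, #101 21, #106 22; go to #103.
At #103 the remaining stops are #102 8, #106 18, #104 21, #101 23; go to #102.
At #102 the remaining stops are #101 15, #106 26, #104 29; go to #101.
At #101 the remaining stops are #104 25, #106 29; go to #104.
At #104 the remaining stops are #106 34; go to #106.
Return #106→Depot: 19.
Total = 3 + 9 + 8 + 15 + 25 + 34 + 19 = 113.

Total distance 113 via the nearest-neighbour route Depot → #105 → #103 → #102 → #101 → #104 → #106 → Depot.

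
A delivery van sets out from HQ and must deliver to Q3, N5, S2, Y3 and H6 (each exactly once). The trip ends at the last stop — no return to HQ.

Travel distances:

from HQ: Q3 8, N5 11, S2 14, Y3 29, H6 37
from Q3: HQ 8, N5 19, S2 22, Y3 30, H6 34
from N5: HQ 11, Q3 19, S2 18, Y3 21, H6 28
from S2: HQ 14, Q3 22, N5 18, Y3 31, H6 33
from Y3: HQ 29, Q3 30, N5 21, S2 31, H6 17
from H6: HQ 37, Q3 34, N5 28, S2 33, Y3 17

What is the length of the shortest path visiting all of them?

Minimum one-way distance = 86.

There are 5! = 120 possible orderings.
HQ→Q3→N5→S2→Y3→H6: 8+19+18+31+17 = 93
HQ→Q3→N5→S2→H6→Y3: 8+19+18+33+17 = 95
HQ→Q3→N5→Y3→S2→H6: 8+19+21+31+33 = 112
HQ→Q3→N5→Y3→H6→S2: 8+19+21+17+33 = 98
HQ→Q3→N5→H6→S2→Y3: 8+19+28+33+31 = 119
HQ→Q3→N5→H6→Y3→S2: 8+19+28+17+31 = 103
HQ→Q3→S2→N5→Y3→H6: 8+22+18+21+17 = 86
HQ→Q3→S2→N5→H6→Y3: 8+22+18+28+17 = 93
HQ→Q3→S2→Y3→N5→H6: 8+22+31+21+28 = 110
HQ→Q3→S2→Y3→H6→N5: 8+22+31+17+28 = 106
HQ→Q3→S2→H6→N5→Y3: 8+22+33+28+21 = 112
HQ→Q3→S2→H6→Y3→N5: 8+22+33+17+21 = 101
HQ→Q3→Y3→N5→S2→H6: 8+30+21+18+33 = 110
HQ→Q3→Y3→N5→H6→S2: 8+30+21+28+33 = 120
… (106 more)
The minimum is 86.
One shortest path: HQ → Q3 → S2 → N5 → Y3 → H6.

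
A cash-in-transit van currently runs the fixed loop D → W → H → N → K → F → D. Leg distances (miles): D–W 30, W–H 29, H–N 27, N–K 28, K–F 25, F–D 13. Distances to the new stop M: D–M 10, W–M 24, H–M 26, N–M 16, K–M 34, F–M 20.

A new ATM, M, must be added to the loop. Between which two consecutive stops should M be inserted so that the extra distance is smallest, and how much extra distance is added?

Insertion cost between consecutive stops i–j is d(i,M) + d(M,j) − d(i,j):
  between D and W: 10 + 24 − 30 = 4
  between W and H: 24 + 26 − 29 = 21
  between H and N: 26 + 16 − 27 = 15
  between N and K: 16 + 34 − 28 = 22
  between K and F: 34 + 20 − 25 = 29
  between F and D: 20 + 10 − 13 = 17
Cheapest insertion is between D and W, adding 4.
New total = 152 + 4 = 156.

Adding 4 miles by placing M on the D–W leg.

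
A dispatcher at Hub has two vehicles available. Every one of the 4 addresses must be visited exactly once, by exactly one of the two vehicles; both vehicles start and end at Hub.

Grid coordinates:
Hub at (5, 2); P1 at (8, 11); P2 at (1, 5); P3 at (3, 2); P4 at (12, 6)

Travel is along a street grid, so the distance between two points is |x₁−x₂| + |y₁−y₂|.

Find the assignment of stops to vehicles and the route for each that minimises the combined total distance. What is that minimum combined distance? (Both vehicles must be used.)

Check every non-empty split of the stops between the two vehicles; for each half take its own optimal tour:
  {P1} + {P2, P3, P4}: 24 + 30 = 54
  {P2} + {P1, P3, P4}: 14 + 36 = 50
  {P1, P2} + {P3, P4}: 32 + 26 = 58
  {P3} + {P1, P2, P4}: 4 + 40 = 44
  {P1, P3} + {P2, P4}: 28 + 30 = 58
  {P2, P3} + {P1, P4}: 14 + 32 = 46
  … (7 splits in total)
Best: vehicle 1 Hub → P3 → Hub = 4; vehicle 2 Hub → P1 → P4 → P2 → Hub = 40; combined 44.

Minimum combined distance: 44.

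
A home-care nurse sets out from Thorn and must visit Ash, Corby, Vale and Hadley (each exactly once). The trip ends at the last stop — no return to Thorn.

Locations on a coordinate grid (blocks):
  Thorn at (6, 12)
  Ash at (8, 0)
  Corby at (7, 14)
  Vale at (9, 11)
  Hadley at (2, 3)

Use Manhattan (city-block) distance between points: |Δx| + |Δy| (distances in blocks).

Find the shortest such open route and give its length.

There are 4! = 24 possible orderings.
Thorn→Ash→Corby→Vale→Hadley: 14+15+5+15 = 49
Thorn→Ash→Corby→Hadley→Vale: 14+15+16+15 = 60
Thorn→Ash→Vale→Corby→Hadley: 14+12+5+16 = 47
Thorn→Ash→Vale→Hadley→Corby: 14+12+15+16 = 57
Thorn→Ash→Hadley→Corby→Vale: 14+9+16+5 = 44
Thorn→Ash→Hadley→Vale→Corby: 14+9+15+5 = 43
Thorn→Corby→Ash→Vale→Hadley: 3+15+12+15 = 45
Thorn→Corby→Ash→Hadley→Vale: 3+15+9+15 = 42
Thorn→Corby→Vale→Ash→Hadley: 3+5+12+9 = 29
Thorn→Corby→Vale→Hadley→Ash: 3+5+15+9 = 32
Thorn→Corby→Hadley→Ash→Vale: 3+16+9+12 = 40
Thorn→Corby→Hadley→Vale→Ash: 3+16+15+12 = 46
Thorn→Vale→Ash→Corby→Hadley: 4+12+15+16 = 47
Thorn→Vale→Ash→Hadley→Corby: 4+12+9+16 = 41
… (10 more)
The minimum is 29.
One shortest path: Thorn → Corby → Vale → Ash → Hadley.

Shortest open route: 29 blocks.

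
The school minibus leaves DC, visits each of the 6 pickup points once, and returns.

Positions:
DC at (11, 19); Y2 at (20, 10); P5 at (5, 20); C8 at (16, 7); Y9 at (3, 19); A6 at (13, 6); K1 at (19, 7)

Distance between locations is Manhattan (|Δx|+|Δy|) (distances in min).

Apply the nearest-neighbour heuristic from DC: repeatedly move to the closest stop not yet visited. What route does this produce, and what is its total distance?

From DC: distances to unvisited — P5=7, Y9=8, A6=15, C8=17, Y2=18, K1=20. Nearest is P5 (7).
From P5: distances to unvisited — Y9=3, A6=22, C8=24, Y2=25, K1=27. Nearest is Y9 (3).
From Y9: distances to unvisited — A6=23, C8=25, Y2=26, K1=28. Nearest is A6 (23).
From A6: distances to unvisited — C8=4, K1=7, Y2=11. Nearest is C8 (4).
From C8: distances to unvisited — K1=3, Y2=7. Nearest is K1 (3).
From K1: distances to unvisited — Y2=4. Nearest is Y2 (4).
Return Y2→DC: 18.
Total = 7 + 3 + 23 + 4 + 3 + 4 + 18 = 62.

Total distance 62 min via the nearest-neighbour route DC → P5 → Y9 → A6 → C8 → K1 → Y2 → DC.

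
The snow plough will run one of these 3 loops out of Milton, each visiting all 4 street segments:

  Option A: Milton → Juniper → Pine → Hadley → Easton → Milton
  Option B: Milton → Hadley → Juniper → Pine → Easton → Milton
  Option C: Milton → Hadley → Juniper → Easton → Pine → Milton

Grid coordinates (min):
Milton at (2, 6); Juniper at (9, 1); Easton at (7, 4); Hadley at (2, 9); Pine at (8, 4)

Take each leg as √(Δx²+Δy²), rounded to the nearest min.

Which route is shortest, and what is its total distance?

Option A: 9 + 3 + 8 + 7 + 5 = 32
Option B: 3 + 11 + 3 + 1 + 5 = 23
Option C: 3 + 11 + 4 + 1 + 6 = 25

Shortest is Option B, total 23 min.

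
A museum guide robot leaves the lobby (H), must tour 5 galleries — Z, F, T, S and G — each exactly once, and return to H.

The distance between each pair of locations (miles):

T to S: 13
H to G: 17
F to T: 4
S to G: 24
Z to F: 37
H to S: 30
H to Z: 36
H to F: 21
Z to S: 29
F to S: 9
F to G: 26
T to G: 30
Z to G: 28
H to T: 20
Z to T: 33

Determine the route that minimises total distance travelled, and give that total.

H → Z → F → T → S → G → H: 36+37+4+13+24+17 = 131
H → Z → F → T → G → S → H: 36+37+4+30+24+30 = 161
H → Z → F → S → T → G → H: 36+37+9+13+30+17 = 142
H → Z → F → S → G → T → H: 36+37+9+24+30+20 = 156
H → Z → F → G → T → S → H: 36+37+26+30+13+30 = 172
H → Z → F → G → S → T → H: 36+37+26+24+13+20 = 156
H → Z → T → F → S → G → H: 36+33+4+9+24+17 = 123
H → Z → T → F → G → S → H: 36+33+4+26+24+30 = 153
H → Z → T → S → F → G → H: 36+33+13+9+26+17 = 134
H → Z → T → S → G → F → H: 36+33+13+24+26+21 = 153
H → Z → T → G → F → S → H: 36+33+30+26+9+30 = 164
H → Z → T → G → S → F → H: 36+33+30+24+9+21 = 153
H → Z → S → F → T → G → H: 36+29+9+4+30+17 = 125
H → Z → S → F → G → T → H: 36+29+9+26+30+20 = 150
… (46 more)
H → T → F → S → Z → G → H: 20+4+9+29+28+17 = 107  ← best
The minimum is 107.
One optimal route: H → T → F → S → Z → G → H (or its reverse).

Minimum total distance: 107 miles.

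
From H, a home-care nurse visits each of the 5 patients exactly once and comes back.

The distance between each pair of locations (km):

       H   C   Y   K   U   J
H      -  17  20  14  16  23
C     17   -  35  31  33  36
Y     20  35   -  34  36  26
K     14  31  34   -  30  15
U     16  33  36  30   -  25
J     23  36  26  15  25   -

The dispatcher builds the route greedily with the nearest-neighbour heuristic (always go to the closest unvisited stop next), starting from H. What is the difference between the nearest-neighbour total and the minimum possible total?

Excess over optimum: 3 km.

From H: K=14, U=16, C=17, Y=20, J=23 → choose K (14).
From K: J=15, U=30, C=31, Y=34 → choose J (15).
From J: U=25, Y=26, C=36 → choose U (25).
From U: C=33, Y=36 → choose C (33).
From C: Y=35 → choose Y (35).
NN route H → K → J → U → C → Y → H costs 142.
Optimal: H → C → Y → J → K → U → H costs 139 (by enumerating all 60 distinct tours).
Excess = 142 − 139 = 3.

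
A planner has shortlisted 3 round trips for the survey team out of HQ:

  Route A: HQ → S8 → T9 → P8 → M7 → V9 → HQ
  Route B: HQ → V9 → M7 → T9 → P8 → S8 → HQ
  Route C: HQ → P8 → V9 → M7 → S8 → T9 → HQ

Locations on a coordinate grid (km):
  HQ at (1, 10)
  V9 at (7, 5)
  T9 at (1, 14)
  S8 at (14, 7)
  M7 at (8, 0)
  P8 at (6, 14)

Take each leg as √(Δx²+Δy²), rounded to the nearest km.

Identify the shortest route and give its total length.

Shortest is Route C, total 48 km.

Route A: 13 + 15 + 5 + 14 + 5 + 8 = 60
Route B: 8 + 5 + 16 + 5 + 11 + 13 = 58
Route C: 6 + 9 + 5 + 9 + 15 + 4 = 48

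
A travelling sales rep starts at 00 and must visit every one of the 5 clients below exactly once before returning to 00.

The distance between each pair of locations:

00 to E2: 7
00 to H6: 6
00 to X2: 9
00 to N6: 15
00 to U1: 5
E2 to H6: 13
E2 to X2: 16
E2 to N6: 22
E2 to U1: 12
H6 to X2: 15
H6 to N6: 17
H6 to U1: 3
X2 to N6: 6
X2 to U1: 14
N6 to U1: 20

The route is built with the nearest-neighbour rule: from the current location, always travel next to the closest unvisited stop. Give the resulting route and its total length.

00 → [U1:5 / H6:6 / E2:7 / X2:9 / N6:15] → U1 (5)
U1 → [H6:3 / E2:12 / X2:14 / N6:20] → H6 (3)
H6 → [E2:13 / X2:15 / N6:17] → E2 (13)
E2 → [X2:16 / N6:22] → X2 (16)
X2 → [N6:6] → N6 (6)
Return N6→00: 15.
Total = 5 + 3 + 13 + 16 + 6 + 15 = 58.

Total distance 58 via the nearest-neighbour route 00 → U1 → H6 → E2 → X2 → N6 → 00.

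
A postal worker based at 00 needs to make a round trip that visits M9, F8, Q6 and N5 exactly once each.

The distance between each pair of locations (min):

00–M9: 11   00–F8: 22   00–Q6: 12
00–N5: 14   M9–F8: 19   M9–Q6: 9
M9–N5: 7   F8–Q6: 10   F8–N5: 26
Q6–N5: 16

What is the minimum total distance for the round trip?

Minimum total distance: 62 min.

00 → M9 → F8 → Q6 → N5 → 00: 11+19+10+16+14 = 70
00 → M9 → F8 → N5 → Q6 → 00: 11+19+26+16+12 = 84
00 → M9 → Q6 → F8 → N5 → 00: 11+9+10+26+14 = 70
00 → M9 → Q6 → N5 → F8 → 00: 11+9+16+26+22 = 84
00 → M9 → N5 → F8 → Q6 → 00: 11+7+26+10+12 = 66
00 → M9 → N5 → Q6 → F8 → 00: 11+7+16+10+22 = 66
00 → F8 → M9 → Q6 → N5 → 00: 22+19+9+16+14 = 80
00 → F8 → M9 → N5 → Q6 → 00: 22+19+7+16+12 = 76
00 → F8 → Q6 → M9 → N5 → 00: 22+10+9+7+14 = 62
00 → F8 → N5 → M9 → Q6 → 00: 22+26+7+9+12 = 76
00 → Q6 → M9 → F8 → N5 → 00: 12+9+19+26+14 = 80
00 → Q6 → F8 → M9 → N5 → 00: 12+10+19+7+14 = 62
The minimum is 62.
One optimal route: 00 → F8 → Q6 → M9 → N5 → 00 (or its reverse).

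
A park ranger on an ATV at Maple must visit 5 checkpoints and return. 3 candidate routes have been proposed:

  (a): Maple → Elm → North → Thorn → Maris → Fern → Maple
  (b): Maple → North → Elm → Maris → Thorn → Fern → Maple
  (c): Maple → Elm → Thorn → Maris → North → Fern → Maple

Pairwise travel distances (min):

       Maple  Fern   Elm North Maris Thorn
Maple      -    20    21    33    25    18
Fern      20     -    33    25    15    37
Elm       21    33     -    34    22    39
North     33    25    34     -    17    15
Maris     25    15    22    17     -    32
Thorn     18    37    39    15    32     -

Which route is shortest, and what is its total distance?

(a): 21 + 34 + 15 + 32 + 15 + 20 = 137
(b): 33 + 34 + 22 + 32 + 37 + 20 = 178
(c): 21 + 39 + 32 + 17 + 25 + 20 = 154

137 min — (a) is the shortest.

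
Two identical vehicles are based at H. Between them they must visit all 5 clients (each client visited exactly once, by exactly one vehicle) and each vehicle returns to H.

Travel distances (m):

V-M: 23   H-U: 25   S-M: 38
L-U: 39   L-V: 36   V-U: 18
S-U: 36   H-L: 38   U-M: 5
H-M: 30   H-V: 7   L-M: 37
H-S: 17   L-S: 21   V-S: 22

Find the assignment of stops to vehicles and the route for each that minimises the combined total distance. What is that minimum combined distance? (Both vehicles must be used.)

119 m — the smallest possible combined total.

There are 2^4 − 1 = 15 ways to divide the 5 stops into two non-empty groups. For each, the best each vehicle can do is its own shortest tour through its group:
  {L} + {V, S, U, M}: 76 + 85 = 161
  {V} + {L, S, U, M}: 14 + 105 = 119
  {L, V} + {S, U, M}: 81 + 85 = 166
  {S} + {L, V, U, M}: 34 + 105 = 139
  {L, S} + {V, U, M}: 76 + 60 = 136
  {V, S} + {L, U, M}: 46 + 105 = 151
  … (15 splits in total)
Best: vehicle 1 H → V → H = 14; vehicle 2 H → S → L → M → U → H = 105; combined 119.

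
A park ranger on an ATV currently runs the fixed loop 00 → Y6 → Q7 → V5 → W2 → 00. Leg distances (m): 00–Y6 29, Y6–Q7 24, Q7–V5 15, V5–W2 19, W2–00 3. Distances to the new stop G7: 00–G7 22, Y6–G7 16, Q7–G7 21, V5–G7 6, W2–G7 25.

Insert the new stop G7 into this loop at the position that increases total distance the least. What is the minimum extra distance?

+9 m — insert G7 between 00 and Y6.

Insertion cost between consecutive stops i–j is d(i,G7) + d(G7,j) − d(i,j):
  between 00 and Y6: 22 + 16 − 29 = 9
  between Y6 and Q7: 16 + 21 − 24 = 13
  between Q7 and V5: 21 + 6 − 15 = 12
  between V5 and W2: 6 + 25 − 19 = 12
  between W2 and 00: 25 + 22 − 3 = 44
Cheapest insertion is between 00 and Y6, adding 9.
New total = 90 + 9 = 99.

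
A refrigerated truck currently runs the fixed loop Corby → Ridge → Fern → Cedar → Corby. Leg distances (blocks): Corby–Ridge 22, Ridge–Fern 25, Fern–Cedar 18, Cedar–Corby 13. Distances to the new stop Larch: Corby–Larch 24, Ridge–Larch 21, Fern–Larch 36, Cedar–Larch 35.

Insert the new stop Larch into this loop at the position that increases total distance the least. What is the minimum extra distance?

Adding 23 blocks by placing Larch on the Corby–Ridge leg.

Insertion cost between consecutive stops i–j is d(i,Larch) + d(Larch,j) − d(i,j):
  between Corby and Ridge: 24 + 21 − 22 = 23
  between Ridge and Fern: 21 + 36 − 25 = 32
  between Fern and Cedar: 36 + 35 − 18 = 53
  between Cedar and Corby: 35 + 24 − 13 = 46
Cheapest insertion is between Corby and Ridge, adding 23.
New total = 78 + 23 = 101.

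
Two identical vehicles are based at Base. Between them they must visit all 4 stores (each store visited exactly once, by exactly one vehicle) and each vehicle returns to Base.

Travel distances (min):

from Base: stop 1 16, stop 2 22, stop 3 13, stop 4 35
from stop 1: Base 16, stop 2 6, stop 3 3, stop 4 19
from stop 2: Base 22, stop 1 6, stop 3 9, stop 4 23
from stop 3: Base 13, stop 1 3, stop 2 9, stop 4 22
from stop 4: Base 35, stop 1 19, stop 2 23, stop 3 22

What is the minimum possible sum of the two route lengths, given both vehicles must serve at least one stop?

There are 2^3 − 1 = 7 ways to divide the 4 stops into two non-empty groups. For each, the best each vehicle can do is its own shortest tour through its group:
  {stop 1} + {stop 2, stop 3, stop 4}: 32 + 80 = 112
  {stop 2} + {stop 1, stop 3, stop 4}: 44 + 70 = 114
  {stop 1, stop 2} + {stop 3, stop 4}: 44 + 70 = 114
  {stop 3} + {stop 1, stop 2, stop 4}: 26 + 80 = 106
  {stop 1, stop 3} + {stop 2, stop 4}: 32 + 80 = 112
  {stop 2, stop 3} + {stop 1, stop 4}: 44 + 70 = 114
  … (7 splits in total)
Best: vehicle 1 Base → stop 3 → Base = 26; vehicle 2 Base → stop 1 → stop 2 → stop 4 → Base = 80; combined 106.

106 min — the smallest possible combined total.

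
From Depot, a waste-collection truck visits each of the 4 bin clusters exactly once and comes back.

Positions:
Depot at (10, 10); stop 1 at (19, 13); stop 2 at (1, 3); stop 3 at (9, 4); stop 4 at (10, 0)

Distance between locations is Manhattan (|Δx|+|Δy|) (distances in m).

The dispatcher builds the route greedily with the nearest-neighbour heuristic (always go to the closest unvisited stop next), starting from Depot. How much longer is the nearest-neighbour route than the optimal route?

From Depot: stop 3=7, stop 4=10, stop 1=12, stop 2=16 → choose stop 3 (7).
From stop 3: stop 4=5, stop 2=9, stop 1=19 → choose stop 4 (5).
From stop 4: stop 2=12, stop 1=22 → choose stop 2 (12).
From stop 2: stop 1=28 → choose stop 1 (28).
NN route Depot → stop 3 → stop 4 → stop 2 → stop 1 → Depot costs 64.
Optimal: Depot → stop 1 → stop 3 → stop 2 → stop 4 → Depot costs 62 (by enumerating all 12 distinct tours).
Excess = 64 − 62 = 2.

The nearest-neighbour route is 2 m longer than optimal.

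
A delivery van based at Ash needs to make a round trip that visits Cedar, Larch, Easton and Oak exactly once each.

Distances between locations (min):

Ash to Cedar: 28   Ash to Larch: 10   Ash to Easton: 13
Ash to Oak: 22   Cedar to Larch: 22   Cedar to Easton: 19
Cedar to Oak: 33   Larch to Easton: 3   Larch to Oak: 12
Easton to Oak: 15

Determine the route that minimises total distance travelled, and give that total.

84 min — the shortest possible round trip.

With 4 stops there are 4!/2 = 12 distinct round trips (a route and its reverse cost the same).
Ash - Cedar - Larch - Easton - Oak - Ash: 28+22+3+15+22 = 90
Ash - Cedar - Larch - Oak - Easton - Ash: 28+22+12+15+13 = 90
Ash - Cedar - Easton - Larch - Oak - Ash: 28+19+3+12+22 = 84
Ash - Cedar - Easton - Oak - Larch - Ash: 28+19+15+12+10 = 84
Ash - Cedar - Oak - Larch - Easton - Ash: 28+33+12+3+13 = 89
Ash - Cedar - Oak - Easton - Larch - Ash: 28+33+15+3+10 = 89
Ash - Larch - Cedar - Easton - Oak - Ash: 10+22+19+15+22 = 88
Ash - Larch - Cedar - Oak - Easton - Ash: 10+22+33+15+13 = 93
Ash - Larch - Easton - Cedar - Oak - Ash: 10+3+19+33+22 = 87
Ash - Larch - Oak - Cedar - Easton - Ash: 10+12+33+19+13 = 87
Ash - Easton - Cedar - Larch - Oak - Ash: 13+19+22+12+22 = 88
Ash - Easton - Larch - Cedar - Oak - Ash: 13+3+22+33+22 = 93
The minimum is 84.
One optimal route: Ash → Cedar → Easton → Larch → Oak → Ash (or its reverse).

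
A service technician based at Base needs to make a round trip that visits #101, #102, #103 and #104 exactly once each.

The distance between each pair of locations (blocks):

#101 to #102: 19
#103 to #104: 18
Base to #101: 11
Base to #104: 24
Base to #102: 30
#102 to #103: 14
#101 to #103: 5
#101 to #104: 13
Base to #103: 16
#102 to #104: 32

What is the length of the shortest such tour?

There are 12 distinct closed tours to check (reversals are equivalent).
Base → #101 → #102 → #103 → #104 → Base: 11+19+14+18+24 = 86
Base → #101 → #102 → #104 → #103 → Base: 11+19+32+18+16 = 96
Base → #101 → #103 → #102 → #104 → Base: 11+5+14+32+24 = 86
Base → #101 → #103 → #104 → #102 → Base: 11+5+18+32+30 = 96
Base → #101 → #104 → #102 → #103 → Base: 11+13+32+14+16 = 86
Base → #101 → #104 → #103 → #102 → Base: 11+13+18+14+30 = 86
Base → #102 → #101 → #103 → #104 → Base: 30+19+5+18+24 = 96
Base → #102 → #101 → #104 → #103 → Base: 30+19+13+18+16 = 96
Base → #102 → #103 → #101 → #104 → Base: 30+14+5+13+24 = 86
Base → #102 → #104 → #101 → #103 → Base: 30+32+13+5+16 = 96
Base → #103 → #101 → #102 → #104 → Base: 16+5+19+32+24 = 96
Base → #103 → #102 → #101 → #104 → Base: 16+14+19+13+24 = 86
The minimum is 86.
One optimal route: Base → #101 → #102 → #103 → #104 → Base (or its reverse).

Minimum total distance: 86 blocks.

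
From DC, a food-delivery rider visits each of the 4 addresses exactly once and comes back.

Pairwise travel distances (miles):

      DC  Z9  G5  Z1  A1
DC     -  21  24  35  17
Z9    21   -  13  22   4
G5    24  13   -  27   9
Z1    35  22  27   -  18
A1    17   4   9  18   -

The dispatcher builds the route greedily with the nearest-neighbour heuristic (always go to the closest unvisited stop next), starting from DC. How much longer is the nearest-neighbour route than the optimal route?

The nearest-neighbour route is 2 miles longer than optimal.

DC: A1=17, Z9=21, G5=24, Z1=35 ⇒ A1
A1: Z9=4, G5=9, Z1=18 ⇒ Z9
Z9: G5=13, Z1=22 ⇒ G5
G5: Z1=27 ⇒ Z1
NN route DC → A1 → Z9 → G5 → Z1 → DC costs 96.
Optimal: DC → Z9 → Z1 → A1 → G5 → DC costs 94 (by enumerating all 12 distinct tours).
Excess = 96 − 94 = 2.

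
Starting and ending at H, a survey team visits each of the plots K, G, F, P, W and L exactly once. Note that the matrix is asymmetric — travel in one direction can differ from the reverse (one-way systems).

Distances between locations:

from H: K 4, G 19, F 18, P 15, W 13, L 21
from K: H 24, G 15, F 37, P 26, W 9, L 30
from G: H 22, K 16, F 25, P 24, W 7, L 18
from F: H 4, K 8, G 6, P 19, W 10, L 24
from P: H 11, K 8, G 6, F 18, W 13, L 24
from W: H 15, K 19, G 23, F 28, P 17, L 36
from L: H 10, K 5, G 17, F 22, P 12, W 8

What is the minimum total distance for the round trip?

Shortest round trip = 80.

H-K-G-F-P-W-L-H: 4+15+25+19+13+36+10 = 122
H-K-G-F-P-L-W-H: 4+15+25+19+24+8+15 = 110
H-K-G-F-W-P-L-H: 4+15+25+10+17+24+10 = 105
H-K-G-F-W-L-P-H: 4+15+25+10+36+12+11 = 113
H-K-G-F-L-P-W-H: 4+15+25+24+12+13+15 = 108
H-K-G-F-L-W-P-H: 4+15+25+24+8+17+11 = 104
H-K-G-P-F-W-L-H: 4+15+24+18+10+36+10 = 117
H-K-G-P-F-L-W-H: 4+15+24+18+24+8+15 = 108
… (712 more)
H-K-W-P-G-L-F-H: 4+9+17+6+18+22+4 = 80  ← best
The minimum is 80.
One optimal route: H → K → W → P → G → L → F → H.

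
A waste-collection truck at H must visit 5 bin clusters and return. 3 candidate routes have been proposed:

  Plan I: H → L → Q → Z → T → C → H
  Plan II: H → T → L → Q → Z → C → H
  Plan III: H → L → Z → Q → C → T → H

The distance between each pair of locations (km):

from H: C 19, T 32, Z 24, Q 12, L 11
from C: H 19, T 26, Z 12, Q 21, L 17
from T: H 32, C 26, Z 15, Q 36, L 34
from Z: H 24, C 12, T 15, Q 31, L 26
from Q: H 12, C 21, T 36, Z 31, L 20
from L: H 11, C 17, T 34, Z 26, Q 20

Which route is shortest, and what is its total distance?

Plan I: 11 + 20 + 31 + 15 + 26 + 19 = 122
Plan II: 32 + 34 + 20 + 31 + 12 + 19 = 148
Plan III: 11 + 26 + 31 + 21 + 26 + 32 = 147

Shortest is Plan I, total 122 km.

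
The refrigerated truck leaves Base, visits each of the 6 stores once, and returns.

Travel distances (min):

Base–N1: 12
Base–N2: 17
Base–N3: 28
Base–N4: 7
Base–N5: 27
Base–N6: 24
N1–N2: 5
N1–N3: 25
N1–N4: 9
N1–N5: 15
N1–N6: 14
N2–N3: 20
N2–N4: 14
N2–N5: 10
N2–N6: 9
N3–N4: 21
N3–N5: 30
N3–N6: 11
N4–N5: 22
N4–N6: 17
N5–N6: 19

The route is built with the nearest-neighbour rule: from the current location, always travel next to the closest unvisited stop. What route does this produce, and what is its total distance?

Base → [N4:7 / N1:12 / N2:17 / N6:24 / N5:27 / N3:28] → N4 (7)
N4 → [N1:9 / N2:14 / N6:17 / N3:21 / N5:22] → N1 (9)
N1 → [N2:5 / N6:14 / N5:15 / N3:25] → N2 (5)
N2 → [N6:9 / N5:10 / N3:20] → N6 (9)
N6 → [N3:11 / N5:19] → N3 (11)
N3 → [N5:30] → N5 (30)
Return N5→Base: 27.
Total = 7 + 9 + 5 + 9 + 11 + 30 + 27 = 98.

Total distance 98 min via the nearest-neighbour route Base → N4 → N1 → N2 → N6 → N3 → N5 → Base.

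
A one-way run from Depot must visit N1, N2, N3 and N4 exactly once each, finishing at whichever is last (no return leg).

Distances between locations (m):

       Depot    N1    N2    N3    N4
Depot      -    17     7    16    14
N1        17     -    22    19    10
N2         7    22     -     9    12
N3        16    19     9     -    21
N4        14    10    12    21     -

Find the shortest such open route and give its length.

There are 4! = 24 possible orderings.
Depot→N1→N2→N3→N4: 17+22+9+21 = 69
Depot→N1→N2→N4→N3: 17+22+12+21 = 72
Depot→N1→N3→N2→N4: 17+19+9+12 = 57
Depot→N1→N3→N4→N2: 17+19+21+12 = 69
Depot→N1→N4→N2→N3: 17+10+12+9 = 48
Depot→N1→N4→N3→N2: 17+10+21+9 = 57
Depot→N2→N1→N3→N4: 7+22+19+21 = 69
Depot→N2→N1→N4→N3: 7+22+10+21 = 60
Depot→N2→N3→N1→N4: 7+9+19+10 = 45
Depot→N2→N3→N4→N1: 7+9+21+10 = 47
Depot→N2→N4→N1→N3: 7+12+10+19 = 48
Depot→N2→N4→N3→N1: 7+12+21+19 = 59
Depot→N3→N1→N2→N4: 16+19+22+12 = 69
Depot→N3→N1→N4→N2: 16+19+10+12 = 57
… (10 more)
The minimum is 45.
One shortest path: Depot → N2 → N3 → N1 → N4.

Shortest open route: 45 m.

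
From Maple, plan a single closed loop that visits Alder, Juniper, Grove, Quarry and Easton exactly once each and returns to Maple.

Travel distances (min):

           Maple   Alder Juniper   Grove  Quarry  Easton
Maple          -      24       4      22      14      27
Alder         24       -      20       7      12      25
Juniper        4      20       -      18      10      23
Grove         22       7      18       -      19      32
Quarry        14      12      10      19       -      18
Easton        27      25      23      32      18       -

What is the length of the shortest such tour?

With 5 stops there are 5!/2 = 60 distinct round trips (a route and its reverse cost the same).
Maple-Alder-Juniper-Grove-Quarry-Easton-Maple: 24+20+18+19+18+27 = 126
Maple-Alder-Juniper-Grove-Easton-Quarry-Maple: 24+20+18+32+18+14 = 126
Maple-Alder-Juniper-Quarry-Grove-Easton-Maple: 24+20+10+19+32+27 = 132
Maple-Alder-Juniper-Quarry-Easton-Grove-Maple: 24+20+10+18+32+22 = 126
Maple-Alder-Juniper-Easton-Grove-Quarry-Maple: 24+20+23+32+19+14 = 132
Maple-Alder-Juniper-Easton-Quarry-Grove-Maple: 24+20+23+18+19+22 = 126
Maple-Alder-Grove-Juniper-Quarry-Easton-Maple: 24+7+18+10+18+27 = 104
Maple-Alder-Grove-Juniper-Easton-Quarry-Maple: 24+7+18+23+18+14 = 104
Maple-Alder-Grove-Quarry-Juniper-Easton-Maple: 24+7+19+10+23+27 = 110
Maple-Alder-Grove-Quarry-Easton-Juniper-Maple: 24+7+19+18+23+4 = 95
Maple-Alder-Grove-Easton-Juniper-Quarry-Maple: 24+7+32+23+10+14 = 110
Maple-Alder-Grove-Easton-Quarry-Juniper-Maple: 24+7+32+18+10+4 = 95
Maple-Alder-Quarry-Juniper-Grove-Easton-Maple: 24+12+10+18+32+27 = 123
Maple-Alder-Quarry-Juniper-Easton-Grove-Maple: 24+12+10+23+32+22 = 123
… (46 more)
Maple-Juniper-Grove-Alder-Quarry-Easton-Maple: 4+18+7+12+18+27 = 86  ← best
The minimum is 86.
One optimal route: Maple → Juniper → Grove → Alder → Quarry → Easton → Maple (or its reverse).

86 min — the shortest possible round trip.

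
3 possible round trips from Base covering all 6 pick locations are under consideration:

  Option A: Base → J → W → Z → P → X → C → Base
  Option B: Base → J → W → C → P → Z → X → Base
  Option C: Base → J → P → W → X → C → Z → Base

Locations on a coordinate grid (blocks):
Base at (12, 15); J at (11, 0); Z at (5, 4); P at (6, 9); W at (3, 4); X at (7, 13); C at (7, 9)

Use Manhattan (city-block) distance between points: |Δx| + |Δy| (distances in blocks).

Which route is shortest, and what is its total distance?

Option A: 16 + 12 + 2 + 6 + 5 + 4 + 11 = 56
Option B: 16 + 12 + 9 + 1 + 6 + 11 + 7 = 62
Option C: 16 + 14 + 8 + 13 + 4 + 7 + 18 = 80

56 blocks — Option A is the shortest.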